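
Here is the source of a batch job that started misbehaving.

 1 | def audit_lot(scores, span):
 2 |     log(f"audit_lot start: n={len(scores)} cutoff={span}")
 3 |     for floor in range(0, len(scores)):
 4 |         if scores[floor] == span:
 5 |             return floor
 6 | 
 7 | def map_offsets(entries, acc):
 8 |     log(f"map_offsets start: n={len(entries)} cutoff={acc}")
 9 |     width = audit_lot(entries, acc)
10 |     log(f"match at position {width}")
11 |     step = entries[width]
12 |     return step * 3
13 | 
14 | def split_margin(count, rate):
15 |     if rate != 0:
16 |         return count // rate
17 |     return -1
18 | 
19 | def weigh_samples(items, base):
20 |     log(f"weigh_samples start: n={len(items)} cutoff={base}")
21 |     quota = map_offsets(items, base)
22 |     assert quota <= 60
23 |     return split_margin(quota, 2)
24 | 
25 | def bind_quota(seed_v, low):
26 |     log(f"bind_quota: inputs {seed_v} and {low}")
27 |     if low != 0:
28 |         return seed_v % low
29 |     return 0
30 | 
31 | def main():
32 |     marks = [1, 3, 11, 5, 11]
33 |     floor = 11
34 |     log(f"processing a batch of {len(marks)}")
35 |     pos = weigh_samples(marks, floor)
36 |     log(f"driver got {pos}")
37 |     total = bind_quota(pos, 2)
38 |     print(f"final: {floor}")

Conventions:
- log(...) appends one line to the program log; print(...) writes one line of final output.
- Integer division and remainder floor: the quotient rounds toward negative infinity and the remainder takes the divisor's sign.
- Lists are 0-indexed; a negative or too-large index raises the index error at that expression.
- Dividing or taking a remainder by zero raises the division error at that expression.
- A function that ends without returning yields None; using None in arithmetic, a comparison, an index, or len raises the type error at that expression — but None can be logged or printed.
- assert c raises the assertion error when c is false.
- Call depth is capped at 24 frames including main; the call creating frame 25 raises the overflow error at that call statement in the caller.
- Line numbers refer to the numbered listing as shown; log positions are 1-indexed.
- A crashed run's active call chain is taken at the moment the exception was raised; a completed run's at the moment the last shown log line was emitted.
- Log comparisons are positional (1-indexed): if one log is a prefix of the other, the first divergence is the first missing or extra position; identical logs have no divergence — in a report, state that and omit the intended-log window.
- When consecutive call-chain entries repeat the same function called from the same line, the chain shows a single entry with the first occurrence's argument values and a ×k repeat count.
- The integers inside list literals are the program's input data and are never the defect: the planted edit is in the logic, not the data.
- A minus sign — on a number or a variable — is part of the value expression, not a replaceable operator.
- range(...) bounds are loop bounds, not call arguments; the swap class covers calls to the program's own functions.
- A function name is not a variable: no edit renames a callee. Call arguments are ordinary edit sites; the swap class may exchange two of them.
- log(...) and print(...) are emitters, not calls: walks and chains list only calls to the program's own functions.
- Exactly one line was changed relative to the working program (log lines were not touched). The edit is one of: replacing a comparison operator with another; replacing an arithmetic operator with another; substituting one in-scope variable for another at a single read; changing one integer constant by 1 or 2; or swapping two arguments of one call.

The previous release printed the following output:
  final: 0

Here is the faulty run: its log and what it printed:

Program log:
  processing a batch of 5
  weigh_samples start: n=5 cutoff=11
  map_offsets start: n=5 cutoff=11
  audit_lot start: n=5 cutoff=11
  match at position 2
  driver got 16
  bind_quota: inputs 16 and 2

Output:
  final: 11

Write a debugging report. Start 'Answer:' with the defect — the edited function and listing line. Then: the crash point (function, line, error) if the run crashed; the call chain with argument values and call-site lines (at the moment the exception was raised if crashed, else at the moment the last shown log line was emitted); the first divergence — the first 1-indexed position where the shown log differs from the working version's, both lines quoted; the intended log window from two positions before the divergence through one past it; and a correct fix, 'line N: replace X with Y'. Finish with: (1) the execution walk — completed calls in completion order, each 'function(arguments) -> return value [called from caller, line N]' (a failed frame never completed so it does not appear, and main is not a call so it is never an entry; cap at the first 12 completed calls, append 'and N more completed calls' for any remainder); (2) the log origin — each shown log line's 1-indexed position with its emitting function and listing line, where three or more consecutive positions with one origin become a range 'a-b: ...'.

Answer: the defect is in main at line 38.
Core observation: Log streams are identical — the defect surfaces only in the printed output.
Call chain: main -> bind_quota(16, 2) (called at line 37).
First divergence: there is none — every log position agrees.
Execution walk:
  audit_lot([1, 3, 11, 5, 11], 11) -> 2  [called from map_offsets, line 9]
  map_offsets([1, 3, 11, 5, 11], 11) -> 33  [called from weigh_samples, line 21]
  split_margin(33, 2) -> 16  [called from weigh_samples, line 23]
  weigh_samples([1, 3, 11, 5, 11], 11) -> 16  [called from main, line 35]
  bind_quota(16, 2) -> 0  [called from main, line 37]
Log line origins:
  1 — main, line 34
  2 — weigh_samples, line 20
  3 — map_offsets, line 8
  4 — audit_lot, line 2
  5 — map_offsets, line 10
  6 — main, line 36
  7 — bind_quota, line 26
A correct fix: line 38: replace `floor` with `total`.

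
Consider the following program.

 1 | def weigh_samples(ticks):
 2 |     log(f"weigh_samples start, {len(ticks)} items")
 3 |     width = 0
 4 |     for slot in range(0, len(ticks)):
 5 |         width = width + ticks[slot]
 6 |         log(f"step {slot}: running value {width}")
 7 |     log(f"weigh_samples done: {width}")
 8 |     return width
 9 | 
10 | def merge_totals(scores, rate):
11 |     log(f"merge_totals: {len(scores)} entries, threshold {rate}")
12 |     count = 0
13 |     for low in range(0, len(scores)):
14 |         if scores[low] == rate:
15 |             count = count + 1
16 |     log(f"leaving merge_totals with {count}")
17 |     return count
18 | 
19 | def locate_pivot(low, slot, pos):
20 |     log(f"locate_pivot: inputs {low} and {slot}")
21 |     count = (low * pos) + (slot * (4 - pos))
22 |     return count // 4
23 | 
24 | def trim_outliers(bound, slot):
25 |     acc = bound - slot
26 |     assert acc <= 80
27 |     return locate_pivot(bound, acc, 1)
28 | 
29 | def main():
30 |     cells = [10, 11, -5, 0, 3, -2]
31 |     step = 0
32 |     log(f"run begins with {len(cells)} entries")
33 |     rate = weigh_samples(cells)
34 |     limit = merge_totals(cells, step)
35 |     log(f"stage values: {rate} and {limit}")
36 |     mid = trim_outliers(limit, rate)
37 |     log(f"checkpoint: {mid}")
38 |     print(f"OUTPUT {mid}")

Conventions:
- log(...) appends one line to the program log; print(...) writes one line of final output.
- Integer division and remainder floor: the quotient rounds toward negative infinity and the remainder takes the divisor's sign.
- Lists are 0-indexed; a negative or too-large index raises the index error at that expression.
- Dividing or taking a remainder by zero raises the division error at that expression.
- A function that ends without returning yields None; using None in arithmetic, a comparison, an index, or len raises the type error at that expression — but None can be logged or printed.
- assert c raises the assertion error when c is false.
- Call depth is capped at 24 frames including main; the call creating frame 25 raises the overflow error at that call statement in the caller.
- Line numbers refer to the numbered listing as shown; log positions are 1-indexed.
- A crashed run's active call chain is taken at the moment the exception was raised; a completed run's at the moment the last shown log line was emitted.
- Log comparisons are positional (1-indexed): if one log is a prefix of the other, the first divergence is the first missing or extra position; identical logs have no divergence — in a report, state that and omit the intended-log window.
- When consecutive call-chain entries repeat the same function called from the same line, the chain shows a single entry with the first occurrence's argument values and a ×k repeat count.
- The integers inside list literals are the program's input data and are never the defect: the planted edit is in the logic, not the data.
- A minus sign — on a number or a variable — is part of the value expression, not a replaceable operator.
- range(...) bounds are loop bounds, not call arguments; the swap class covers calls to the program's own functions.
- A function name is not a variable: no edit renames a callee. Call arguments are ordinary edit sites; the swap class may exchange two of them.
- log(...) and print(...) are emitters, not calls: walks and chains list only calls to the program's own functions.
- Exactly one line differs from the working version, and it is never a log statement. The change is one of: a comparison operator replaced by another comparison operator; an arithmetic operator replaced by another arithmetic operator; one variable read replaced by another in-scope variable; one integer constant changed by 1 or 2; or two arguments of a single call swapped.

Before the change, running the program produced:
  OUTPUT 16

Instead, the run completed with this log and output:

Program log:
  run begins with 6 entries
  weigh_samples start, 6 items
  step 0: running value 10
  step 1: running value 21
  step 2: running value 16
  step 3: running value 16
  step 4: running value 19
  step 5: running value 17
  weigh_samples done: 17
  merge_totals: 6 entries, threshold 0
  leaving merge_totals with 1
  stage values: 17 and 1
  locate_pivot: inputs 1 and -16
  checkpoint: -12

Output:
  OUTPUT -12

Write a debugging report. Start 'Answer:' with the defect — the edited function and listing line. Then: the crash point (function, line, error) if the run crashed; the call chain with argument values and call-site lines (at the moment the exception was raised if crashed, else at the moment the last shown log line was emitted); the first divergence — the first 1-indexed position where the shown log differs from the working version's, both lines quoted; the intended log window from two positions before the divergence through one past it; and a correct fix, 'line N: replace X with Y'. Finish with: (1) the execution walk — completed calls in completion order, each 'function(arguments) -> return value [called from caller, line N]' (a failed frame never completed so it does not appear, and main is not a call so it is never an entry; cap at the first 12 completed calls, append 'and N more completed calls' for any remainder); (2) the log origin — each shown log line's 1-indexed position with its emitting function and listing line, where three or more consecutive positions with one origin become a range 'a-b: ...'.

Answer: the defect is in main at line 36.
Key observation: The log first diverges at position 13: the faulty run prints 'locate_pivot: inputs 1 and -16' where the working version prints 'locate_pivot: inputs 17 and 16'.
Call chain: main.
First divergence: position 13 — shown 'locate_pivot: inputs 1 and -16', intended 'locate_pivot: inputs 17 and 16'.
Intended log window:
  11: leaving merge_totals with 1
  12: stage values: 17 and 1
  13: locate_pivot: inputs 17 and 16
  14: checkpoint: 16
Execution walk:
  weigh_samples([10, 11, -5, 0, 3, -2]) -> 17  [called from main, line 33]
  merge_totals([10, 11, -5, 0, 3, -2], 0) -> 1  [called from main, line 34]
  locate_pivot(1, -16, 1) -> -12  [called from trim_outliers, line 27]
  trim_outliers(1, 17) -> -12  [called from main, line 36]
Log origins:
  1: from main, line 32
  2: from weigh_samples, line 2
  3-8: from weigh_samples, line 6
  9: from weigh_samples, line 7
  10: from merge_totals, line 11
  11: from merge_totals, line 16
  12: from main, line 35
  13: from locate_pivot, line 20
  14: from main, line 37
A correct fix: line 36: replace `trim_outliers(limit, rate)` with `trim_outliers(rate, limit)`.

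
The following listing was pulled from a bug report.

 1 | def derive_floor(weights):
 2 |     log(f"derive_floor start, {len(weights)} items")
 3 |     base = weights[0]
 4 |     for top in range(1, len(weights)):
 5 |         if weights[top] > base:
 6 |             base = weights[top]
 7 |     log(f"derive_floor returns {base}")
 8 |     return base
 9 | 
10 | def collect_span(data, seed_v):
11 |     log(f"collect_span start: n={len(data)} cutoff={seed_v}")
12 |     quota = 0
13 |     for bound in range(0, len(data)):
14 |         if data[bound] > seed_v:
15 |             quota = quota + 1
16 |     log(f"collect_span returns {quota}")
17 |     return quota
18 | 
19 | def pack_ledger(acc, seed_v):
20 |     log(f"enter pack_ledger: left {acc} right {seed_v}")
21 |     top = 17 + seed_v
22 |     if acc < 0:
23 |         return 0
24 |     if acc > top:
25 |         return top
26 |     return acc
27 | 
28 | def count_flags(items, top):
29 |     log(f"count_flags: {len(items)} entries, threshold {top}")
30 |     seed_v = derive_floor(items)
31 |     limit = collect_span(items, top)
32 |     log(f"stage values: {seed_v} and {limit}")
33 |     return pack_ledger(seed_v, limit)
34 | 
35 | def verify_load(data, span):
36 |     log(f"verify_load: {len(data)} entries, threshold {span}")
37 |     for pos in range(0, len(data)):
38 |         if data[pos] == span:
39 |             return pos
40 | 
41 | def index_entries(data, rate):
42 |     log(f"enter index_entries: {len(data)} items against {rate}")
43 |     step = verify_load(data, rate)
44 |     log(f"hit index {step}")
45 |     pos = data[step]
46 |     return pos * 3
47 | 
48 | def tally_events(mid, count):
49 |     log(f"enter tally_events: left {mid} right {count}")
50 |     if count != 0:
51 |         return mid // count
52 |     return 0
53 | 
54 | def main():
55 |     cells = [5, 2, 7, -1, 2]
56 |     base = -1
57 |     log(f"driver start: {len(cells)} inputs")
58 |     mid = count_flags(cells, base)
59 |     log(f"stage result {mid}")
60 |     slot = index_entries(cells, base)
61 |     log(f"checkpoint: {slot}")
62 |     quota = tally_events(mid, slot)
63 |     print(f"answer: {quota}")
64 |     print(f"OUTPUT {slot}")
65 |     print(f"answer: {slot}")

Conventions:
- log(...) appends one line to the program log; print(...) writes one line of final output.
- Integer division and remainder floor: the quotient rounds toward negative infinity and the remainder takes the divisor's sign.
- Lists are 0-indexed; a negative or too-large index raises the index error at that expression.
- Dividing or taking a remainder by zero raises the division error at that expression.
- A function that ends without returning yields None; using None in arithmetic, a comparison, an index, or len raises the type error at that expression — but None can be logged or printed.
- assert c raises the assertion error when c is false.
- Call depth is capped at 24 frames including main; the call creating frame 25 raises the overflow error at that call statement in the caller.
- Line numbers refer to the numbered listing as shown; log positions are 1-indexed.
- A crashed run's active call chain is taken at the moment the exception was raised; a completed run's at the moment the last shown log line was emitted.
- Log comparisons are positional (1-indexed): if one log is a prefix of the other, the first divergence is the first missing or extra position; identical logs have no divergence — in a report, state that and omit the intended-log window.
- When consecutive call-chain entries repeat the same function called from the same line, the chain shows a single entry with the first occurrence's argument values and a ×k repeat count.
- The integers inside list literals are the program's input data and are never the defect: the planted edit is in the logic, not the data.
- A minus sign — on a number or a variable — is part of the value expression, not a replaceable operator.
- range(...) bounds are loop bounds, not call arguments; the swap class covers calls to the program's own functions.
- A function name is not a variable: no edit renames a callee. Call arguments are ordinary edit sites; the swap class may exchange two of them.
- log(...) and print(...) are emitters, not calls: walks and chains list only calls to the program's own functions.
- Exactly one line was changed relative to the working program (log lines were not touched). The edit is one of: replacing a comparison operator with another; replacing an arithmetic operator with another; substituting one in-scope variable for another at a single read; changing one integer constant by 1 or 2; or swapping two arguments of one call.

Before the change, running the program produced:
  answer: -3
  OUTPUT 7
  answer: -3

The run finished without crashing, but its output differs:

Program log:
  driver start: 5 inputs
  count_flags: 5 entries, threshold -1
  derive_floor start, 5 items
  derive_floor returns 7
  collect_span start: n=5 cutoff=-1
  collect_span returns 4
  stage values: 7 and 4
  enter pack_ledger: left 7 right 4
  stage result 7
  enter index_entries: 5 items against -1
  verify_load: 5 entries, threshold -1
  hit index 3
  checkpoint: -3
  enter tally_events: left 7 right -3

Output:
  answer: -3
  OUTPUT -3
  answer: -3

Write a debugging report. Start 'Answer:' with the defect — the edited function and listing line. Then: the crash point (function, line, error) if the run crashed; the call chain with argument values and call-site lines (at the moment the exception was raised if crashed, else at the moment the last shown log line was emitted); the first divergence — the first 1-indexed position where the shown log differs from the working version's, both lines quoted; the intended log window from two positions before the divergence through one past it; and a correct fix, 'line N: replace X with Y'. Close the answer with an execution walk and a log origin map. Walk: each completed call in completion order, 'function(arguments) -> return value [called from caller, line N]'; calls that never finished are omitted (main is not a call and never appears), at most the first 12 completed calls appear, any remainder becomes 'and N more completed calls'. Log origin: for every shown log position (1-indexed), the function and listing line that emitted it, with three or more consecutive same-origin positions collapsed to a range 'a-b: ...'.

Answer: the defect is in main at line 64.
Key observation: No log line changed; the fault shows up purely in the output.
Call chain: main -> tally_events(7, -3) (called at line 62).
First divergence: none (the log streams are identical).
Execution walk:
  derive_floor([5, 2, 7, -1, 2]) -> 7  [called from count_flags, line 30]
  collect_span([5, 2, 7, -1, 2], -1) -> 4  [called from count_flags, line 31]
  pack_ledger(7, 4) -> 7  [called from count_flags, line 33]
  count_flags([5, 2, 7, -1, 2], -1) -> 7  [called from main, line 58]
  verify_load([5, 2, 7, -1, 2], -1) -> 3  [called from index_entries, line 43]
  index_entries([5, 2, 7, -1, 2], -1) -> -3  [called from main, line 60]
  tally_events(7, -3) -> -3  [called from main, line 62]
Log line origins:
  1: from main, line 57
  2: from count_flags, line 29
  3: from derive_floor, line 2
  4: from derive_floor, line 7
  5: from collect_span, line 11
  6: from collect_span, line 16
  7: from count_flags, line 32
  8: from pack_ledger, line 20
  9: from main, line 59
  10: from index_entries, line 42
  11: from verify_load, line 36
  12: from index_entries, line 44
  13: from main, line 61
  14: from tally_events, line 49
A correct fix: line 64: replace `slot` with `mid`.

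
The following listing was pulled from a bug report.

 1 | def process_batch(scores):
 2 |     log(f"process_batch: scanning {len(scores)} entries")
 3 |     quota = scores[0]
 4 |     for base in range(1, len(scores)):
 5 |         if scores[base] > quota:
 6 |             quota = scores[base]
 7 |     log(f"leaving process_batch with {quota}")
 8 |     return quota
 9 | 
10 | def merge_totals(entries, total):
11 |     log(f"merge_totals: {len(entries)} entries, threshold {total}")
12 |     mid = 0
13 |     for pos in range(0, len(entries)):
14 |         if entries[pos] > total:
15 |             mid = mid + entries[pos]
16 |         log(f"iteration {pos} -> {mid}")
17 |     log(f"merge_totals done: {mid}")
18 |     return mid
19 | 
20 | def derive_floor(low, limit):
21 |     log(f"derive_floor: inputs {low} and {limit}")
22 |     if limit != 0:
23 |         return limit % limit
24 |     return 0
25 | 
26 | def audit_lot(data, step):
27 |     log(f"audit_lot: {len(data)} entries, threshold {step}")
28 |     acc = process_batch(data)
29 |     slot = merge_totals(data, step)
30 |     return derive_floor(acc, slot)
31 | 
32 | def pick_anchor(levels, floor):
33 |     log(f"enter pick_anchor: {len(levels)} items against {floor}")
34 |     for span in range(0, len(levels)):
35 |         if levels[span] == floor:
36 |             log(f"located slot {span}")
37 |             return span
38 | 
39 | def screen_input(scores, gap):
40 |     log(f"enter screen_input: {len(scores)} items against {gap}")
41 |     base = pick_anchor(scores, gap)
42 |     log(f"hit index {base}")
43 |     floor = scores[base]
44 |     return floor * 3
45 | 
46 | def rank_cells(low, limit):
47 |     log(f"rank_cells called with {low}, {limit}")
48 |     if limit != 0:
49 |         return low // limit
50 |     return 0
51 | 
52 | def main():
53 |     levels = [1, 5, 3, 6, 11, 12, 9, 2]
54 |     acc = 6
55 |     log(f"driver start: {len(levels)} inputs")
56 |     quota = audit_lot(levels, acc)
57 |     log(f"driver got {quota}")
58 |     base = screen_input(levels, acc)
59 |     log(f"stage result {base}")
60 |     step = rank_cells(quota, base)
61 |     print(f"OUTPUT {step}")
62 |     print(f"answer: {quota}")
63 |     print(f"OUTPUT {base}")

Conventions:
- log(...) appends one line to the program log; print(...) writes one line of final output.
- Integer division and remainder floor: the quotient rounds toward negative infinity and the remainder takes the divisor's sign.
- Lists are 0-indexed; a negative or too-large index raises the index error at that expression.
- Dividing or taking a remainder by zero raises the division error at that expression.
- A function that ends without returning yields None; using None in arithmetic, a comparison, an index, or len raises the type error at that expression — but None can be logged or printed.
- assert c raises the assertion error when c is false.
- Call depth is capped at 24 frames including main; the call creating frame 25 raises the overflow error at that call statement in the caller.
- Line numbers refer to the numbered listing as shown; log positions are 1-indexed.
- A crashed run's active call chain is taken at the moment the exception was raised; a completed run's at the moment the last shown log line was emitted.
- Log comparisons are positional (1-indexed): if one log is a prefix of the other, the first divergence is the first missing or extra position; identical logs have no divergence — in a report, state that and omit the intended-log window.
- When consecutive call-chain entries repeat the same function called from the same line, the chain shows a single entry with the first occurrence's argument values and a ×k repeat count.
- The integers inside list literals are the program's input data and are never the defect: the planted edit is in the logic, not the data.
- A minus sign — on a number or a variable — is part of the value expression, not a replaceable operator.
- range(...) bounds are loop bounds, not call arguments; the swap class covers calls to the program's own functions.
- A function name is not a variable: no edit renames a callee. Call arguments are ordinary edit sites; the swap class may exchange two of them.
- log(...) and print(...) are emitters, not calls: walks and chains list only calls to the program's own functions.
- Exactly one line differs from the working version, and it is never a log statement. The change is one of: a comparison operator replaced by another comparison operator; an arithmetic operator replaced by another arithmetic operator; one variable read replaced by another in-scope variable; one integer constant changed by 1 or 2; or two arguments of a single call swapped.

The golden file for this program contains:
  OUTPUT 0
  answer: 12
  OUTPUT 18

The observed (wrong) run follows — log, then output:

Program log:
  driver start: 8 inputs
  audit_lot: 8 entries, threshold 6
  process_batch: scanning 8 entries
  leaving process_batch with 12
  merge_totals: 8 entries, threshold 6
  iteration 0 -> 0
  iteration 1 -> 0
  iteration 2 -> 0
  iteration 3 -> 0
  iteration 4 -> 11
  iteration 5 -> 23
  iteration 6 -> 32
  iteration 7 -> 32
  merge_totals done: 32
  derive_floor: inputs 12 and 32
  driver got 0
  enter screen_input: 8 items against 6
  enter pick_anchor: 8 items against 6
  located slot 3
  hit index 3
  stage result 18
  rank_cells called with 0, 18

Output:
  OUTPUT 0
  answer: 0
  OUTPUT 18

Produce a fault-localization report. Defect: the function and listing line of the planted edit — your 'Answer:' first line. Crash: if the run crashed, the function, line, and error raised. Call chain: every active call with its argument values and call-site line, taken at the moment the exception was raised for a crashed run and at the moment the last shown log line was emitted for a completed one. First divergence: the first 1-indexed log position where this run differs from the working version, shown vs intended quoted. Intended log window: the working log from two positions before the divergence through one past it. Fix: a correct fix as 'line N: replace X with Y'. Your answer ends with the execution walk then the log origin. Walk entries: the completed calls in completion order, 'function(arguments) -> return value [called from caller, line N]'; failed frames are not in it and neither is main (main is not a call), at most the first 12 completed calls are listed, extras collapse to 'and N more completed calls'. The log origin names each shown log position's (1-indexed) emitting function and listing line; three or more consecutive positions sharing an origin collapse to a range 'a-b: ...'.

Answer: the defect is in derive_floor at line 23.
The tell: Position 16 is the first bad log line: 'driver got 0' should read 'driver got 12'.
Call chain: main -> rank_cells(0, 18) (called at line 60).
First divergence: at position 16 the run shows 'driver got 0' where the working version logs 'driver got 12'.
Intended log window:
  14: merge_totals done: 32
  15: derive_floor: inputs 12 and 32
  16: driver got 12
  17: enter screen_input: 8 items against 6
Execution walk:
  process_batch([1, 5, 3, 6, 11, 12, 9, 2]) -> 12  [called from audit_lot, line 28]
  merge_totals([1, 5, 3, 6, 11, 12, 9, 2], 6) -> 32  [called from audit_lot, line 29]
  derive_floor(12, 32) -> 0  [called from audit_lot, line 30]
  audit_lot([1, 5, 3, 6, 11, 12, 9, 2], 6) -> 0  [called from main, line 56]
  pick_anchor([1, 5, 3, 6, 11, 12, 9, 2], 6) -> 3  [called from screen_input, line 41]
  screen_input([1, 5, 3, 6, 11, 12, 9, 2], 6) -> 18  [called from main, line 58]
  rank_cells(0, 18) -> 0  [called from main, line 60]
Log origins:
  1 — main, line 55
  2 — audit_lot, line 27
  3 — process_batch, line 2
  4 — process_batch, line 7
  5 — merge_totals, line 11
  6-13 — merge_totals, line 16
  14 — merge_totals, line 17
  15 — derive_floor, line 21
  16 — main, line 57
  17 — screen_input, line 40
  18 — pick_anchor, line 33
  19 — pick_anchor, line 36
  20 — screen_input, line 42
  21 — main, line 59
  22 — rank_cells, line 47
A correct fix: line 23: replace `limit % limit` with `low % limit`.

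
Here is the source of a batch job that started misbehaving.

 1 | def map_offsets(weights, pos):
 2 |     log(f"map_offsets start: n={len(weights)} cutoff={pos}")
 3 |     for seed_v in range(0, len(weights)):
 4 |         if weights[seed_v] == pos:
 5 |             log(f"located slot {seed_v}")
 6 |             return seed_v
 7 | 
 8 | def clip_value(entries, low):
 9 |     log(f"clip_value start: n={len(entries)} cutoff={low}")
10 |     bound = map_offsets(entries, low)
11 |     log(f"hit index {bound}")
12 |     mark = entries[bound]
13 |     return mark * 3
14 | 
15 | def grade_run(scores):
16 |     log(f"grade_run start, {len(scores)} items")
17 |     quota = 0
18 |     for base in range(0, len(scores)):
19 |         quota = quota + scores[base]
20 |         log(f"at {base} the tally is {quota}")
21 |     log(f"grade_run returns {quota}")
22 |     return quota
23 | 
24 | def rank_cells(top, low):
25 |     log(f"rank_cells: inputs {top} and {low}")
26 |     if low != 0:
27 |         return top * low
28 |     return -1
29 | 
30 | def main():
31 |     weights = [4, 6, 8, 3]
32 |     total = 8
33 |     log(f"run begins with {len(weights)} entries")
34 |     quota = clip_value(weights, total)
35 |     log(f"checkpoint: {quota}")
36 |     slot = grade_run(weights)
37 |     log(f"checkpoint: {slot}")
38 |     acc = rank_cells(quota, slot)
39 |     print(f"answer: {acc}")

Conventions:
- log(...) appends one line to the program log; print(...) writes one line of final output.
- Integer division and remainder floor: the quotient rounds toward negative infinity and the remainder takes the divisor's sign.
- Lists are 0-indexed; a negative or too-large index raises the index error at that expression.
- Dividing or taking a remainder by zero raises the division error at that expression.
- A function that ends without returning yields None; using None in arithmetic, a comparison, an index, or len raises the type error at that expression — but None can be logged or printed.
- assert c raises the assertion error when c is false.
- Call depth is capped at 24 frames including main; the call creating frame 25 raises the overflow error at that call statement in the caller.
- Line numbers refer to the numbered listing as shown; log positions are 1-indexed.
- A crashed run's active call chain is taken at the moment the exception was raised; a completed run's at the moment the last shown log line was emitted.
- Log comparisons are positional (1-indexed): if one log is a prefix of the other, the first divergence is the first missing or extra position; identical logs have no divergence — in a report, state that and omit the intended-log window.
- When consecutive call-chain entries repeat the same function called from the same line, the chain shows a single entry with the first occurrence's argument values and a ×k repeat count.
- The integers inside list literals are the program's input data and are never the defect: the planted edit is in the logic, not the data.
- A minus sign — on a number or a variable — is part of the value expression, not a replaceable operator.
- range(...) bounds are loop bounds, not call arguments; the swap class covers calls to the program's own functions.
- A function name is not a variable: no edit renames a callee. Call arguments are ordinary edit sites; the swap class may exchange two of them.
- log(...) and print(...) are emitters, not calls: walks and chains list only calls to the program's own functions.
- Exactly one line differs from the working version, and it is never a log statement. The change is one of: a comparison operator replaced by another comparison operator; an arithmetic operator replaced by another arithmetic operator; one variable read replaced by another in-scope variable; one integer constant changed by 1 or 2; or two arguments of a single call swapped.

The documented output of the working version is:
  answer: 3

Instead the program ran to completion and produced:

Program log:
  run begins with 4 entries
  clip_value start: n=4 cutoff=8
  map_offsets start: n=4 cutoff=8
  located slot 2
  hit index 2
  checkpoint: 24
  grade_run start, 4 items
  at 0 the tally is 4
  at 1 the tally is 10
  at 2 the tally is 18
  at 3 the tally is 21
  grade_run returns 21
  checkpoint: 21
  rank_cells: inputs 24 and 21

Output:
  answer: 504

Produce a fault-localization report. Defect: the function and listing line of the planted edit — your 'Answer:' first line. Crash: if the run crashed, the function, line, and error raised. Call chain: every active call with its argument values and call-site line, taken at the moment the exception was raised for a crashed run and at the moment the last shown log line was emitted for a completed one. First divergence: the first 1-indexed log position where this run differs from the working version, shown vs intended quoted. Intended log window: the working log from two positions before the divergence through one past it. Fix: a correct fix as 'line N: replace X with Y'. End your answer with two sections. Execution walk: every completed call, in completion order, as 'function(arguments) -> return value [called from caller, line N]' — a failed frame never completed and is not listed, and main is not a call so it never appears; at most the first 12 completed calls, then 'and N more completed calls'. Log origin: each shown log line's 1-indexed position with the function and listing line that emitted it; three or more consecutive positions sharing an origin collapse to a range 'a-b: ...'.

Answer: the defect is in rank_cells at line 27.
Key fact: The two runs log identically and part ways only at the printed values.
Call chain: main -> rank_cells(24, 21) (called at line 38).
First divergence: none (the log streams are identical).
Execution walk:
  map_offsets([4, 6, 8, 3], 8) -> 2  [called from clip_value, line 10]
  clip_value([4, 6, 8, 3], 8) -> 24  [called from main, line 34]
  grade_run([4, 6, 8, 3]) -> 21  [called from main, line 36]
  rank_cells(24, 21) -> 504  [called from main, line 38]
Origin of each log line:
  1: logged in main at line 33
  2: logged in clip_value at line 9
  3: logged in map_offsets at line 2
  4: logged in map_offsets at line 5
  5: logged in clip_value at line 11
  6: logged in main at line 35
  7: logged in grade_run at line 16
  8-11: logged in grade_run at line 20
  12: logged in grade_run at line 21
  13: logged in main at line 37
  14: logged in rank_cells at line 25
A correct fix: line 27: replace `*` with `%`.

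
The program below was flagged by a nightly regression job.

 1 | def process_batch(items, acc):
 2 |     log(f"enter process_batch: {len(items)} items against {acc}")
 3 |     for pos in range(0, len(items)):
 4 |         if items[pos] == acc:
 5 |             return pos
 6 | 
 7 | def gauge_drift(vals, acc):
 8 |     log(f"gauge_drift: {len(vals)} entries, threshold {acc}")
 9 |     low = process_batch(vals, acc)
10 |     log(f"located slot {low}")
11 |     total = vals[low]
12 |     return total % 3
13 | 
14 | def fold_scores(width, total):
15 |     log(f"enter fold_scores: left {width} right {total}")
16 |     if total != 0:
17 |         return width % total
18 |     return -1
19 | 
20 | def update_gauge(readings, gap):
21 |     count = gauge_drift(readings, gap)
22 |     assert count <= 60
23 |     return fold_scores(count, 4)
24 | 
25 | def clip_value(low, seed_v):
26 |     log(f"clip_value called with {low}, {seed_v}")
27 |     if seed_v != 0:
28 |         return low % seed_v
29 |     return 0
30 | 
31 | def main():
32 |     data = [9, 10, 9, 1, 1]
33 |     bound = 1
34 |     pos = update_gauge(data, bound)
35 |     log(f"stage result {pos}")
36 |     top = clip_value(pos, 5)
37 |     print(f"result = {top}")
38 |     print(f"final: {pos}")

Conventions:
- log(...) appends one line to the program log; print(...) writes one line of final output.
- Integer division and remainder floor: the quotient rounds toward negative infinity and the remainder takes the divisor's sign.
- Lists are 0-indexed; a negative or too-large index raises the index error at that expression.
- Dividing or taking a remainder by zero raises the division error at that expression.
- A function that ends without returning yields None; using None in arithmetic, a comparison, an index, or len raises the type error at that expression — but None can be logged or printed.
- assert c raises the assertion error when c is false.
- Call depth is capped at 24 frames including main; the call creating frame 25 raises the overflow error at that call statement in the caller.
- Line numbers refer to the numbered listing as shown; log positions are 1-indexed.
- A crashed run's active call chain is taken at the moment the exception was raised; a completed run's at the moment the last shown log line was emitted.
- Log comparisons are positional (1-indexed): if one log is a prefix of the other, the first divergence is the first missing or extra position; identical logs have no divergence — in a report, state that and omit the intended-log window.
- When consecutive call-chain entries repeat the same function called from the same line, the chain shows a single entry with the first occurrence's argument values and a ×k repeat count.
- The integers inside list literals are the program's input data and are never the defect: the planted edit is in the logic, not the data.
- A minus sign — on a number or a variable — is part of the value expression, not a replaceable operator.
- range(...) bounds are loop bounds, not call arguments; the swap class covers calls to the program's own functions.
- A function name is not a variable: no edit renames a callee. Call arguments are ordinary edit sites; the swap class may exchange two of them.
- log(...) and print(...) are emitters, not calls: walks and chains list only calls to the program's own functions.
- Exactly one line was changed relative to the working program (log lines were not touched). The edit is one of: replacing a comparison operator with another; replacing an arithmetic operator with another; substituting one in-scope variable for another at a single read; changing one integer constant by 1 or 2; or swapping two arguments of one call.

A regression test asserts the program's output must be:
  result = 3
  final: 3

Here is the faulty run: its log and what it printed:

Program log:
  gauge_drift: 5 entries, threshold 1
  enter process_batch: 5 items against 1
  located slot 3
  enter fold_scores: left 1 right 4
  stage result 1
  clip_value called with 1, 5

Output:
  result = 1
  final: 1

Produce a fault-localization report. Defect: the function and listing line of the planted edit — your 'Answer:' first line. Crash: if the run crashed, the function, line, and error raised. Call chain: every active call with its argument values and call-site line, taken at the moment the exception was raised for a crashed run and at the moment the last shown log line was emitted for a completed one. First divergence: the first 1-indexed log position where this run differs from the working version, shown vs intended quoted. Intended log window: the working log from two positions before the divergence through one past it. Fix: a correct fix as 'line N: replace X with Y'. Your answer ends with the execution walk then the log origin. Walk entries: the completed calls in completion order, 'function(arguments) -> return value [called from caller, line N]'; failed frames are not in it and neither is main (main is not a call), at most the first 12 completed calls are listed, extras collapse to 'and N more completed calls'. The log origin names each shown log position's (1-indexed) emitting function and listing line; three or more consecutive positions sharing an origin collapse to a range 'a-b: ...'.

Answer: the defect is in gauge_drift at line 12.
Key fact: Position 4 is the first bad log line: 'enter fold_scores: left 1 right 4' should read 'enter fold_scores: left 3 right 4'.
Call chain: main -> clip_value(1, 5) (called at line 36).
First divergence: position 4; shown 'enter fold_scores: left 1 right 4' vs intended 'enter fold_scores: left 3 right 4'.
Intended log window:
  2: enter process_batch: 5 items against 1
  3: located slot 3
  4: enter fold_scores: left 3 right 4
  5: stage result 3
Execution walk:
  process_batch([9, 10, 9, 1, 1], 1) -> 3  [called from gauge_drift, line 9]
  gauge_drift([9, 10, 9, 1, 1], 1) -> 1  [called from update_gauge, line 21]
  fold_scores(1, 4) -> 1  [called from update_gauge, line 23]
  update_gauge([9, 10, 9, 1, 1], 1) -> 1  [called from main, line 34]
  clip_value(1, 5) -> 1  [called from main, line 36]
Log origins:
  1: emitted by gauge_drift (line 8)
  2: emitted by process_batch (line 2)
  3: emitted by gauge_drift (line 10)
  4: emitted by fold_scores (line 15)
  5: emitted by main (line 35)
  6: emitted by clip_value (line 26)
A correct fix: line 12: replace `%` with `*`.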